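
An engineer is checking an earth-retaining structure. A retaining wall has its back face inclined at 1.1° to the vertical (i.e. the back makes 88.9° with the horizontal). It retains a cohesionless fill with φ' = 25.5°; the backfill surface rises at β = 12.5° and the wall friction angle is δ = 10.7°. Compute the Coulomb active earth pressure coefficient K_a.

0.450

K_a = sin²(α+φ) / [sin²α · sin(α−δ) · (1 + √{sin(φ+δ)sin(φ−β) / (sin(α−δ)sin(α+β))})²].
With α = 88.9°, φ = 25.5°, δ = 10.7°, β = 12.5°: K_a = 0.4502.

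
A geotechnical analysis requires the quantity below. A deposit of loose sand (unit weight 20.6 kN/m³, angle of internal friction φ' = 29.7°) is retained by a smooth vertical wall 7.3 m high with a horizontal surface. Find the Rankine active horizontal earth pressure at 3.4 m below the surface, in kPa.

K_a = (1 − sin φ)/(1 + sin φ) = 0.3374.
σ_h = K_a γ z = 0.3374 × 20.6 × 3.4 = 23.63 kPa.

23.6 kPa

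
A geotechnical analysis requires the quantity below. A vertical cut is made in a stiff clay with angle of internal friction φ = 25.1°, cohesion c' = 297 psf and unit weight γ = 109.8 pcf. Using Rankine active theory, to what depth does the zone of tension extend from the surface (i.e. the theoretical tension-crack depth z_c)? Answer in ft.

8.51 ft

K_a = tan²(45° − 25.1°/2) = 0.4043; √K_a = 0.6358.
The active pressure is zero where K_a γ z = 2c√K_a, so z_c = 2c/(γ√K_a) = 2×297/(109.8×0.6358) = 8.508 ft.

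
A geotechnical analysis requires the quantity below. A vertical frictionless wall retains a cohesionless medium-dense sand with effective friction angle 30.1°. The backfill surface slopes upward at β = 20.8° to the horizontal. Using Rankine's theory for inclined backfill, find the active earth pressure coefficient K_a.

K_a = cos β · (cos β − √(cos²β − cos²φ)) / (cos β + √(cos²β − cos²φ)).
cos β = 0.9348, cos φ = 0.8652, √(cos²β − cos²φ) = 0.3541.
K_a = 0.9348 × (0.9348 − 0.3541)/(0.9348 + 0.3541) = 0.4211.

0.421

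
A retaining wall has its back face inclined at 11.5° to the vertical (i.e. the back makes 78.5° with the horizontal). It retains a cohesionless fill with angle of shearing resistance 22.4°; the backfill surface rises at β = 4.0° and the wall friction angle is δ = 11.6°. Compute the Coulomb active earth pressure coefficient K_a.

K_a = sin²(α+φ) / [sin²α · sin(α−δ) · (1 + √{sin(φ+δ)sin(φ−β) / (sin(α−δ)sin(α+β))})²].
With α = 78.5°, φ = 22.4°, δ = 11.6°, β = 4.0°: K_a = 0.5265.

0.527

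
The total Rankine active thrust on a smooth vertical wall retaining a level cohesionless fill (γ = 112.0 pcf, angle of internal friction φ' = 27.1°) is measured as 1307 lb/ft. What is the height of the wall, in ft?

7.90 ft

K_a = 0.3741. P_a = ½ K_a γ H² ⇒ H = √(2P_a/(K_a γ)).
H = √(2×1307/(0.3741×112.0)) = 7.899 ft.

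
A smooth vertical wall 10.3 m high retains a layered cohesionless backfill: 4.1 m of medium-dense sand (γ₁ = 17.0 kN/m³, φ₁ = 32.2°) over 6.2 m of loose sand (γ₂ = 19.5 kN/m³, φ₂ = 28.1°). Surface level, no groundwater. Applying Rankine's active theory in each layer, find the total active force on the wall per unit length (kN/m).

K_a1 = tan²(45°−32.2°/2) = 0.3047; K_a2 = tan²(45°−28.1°/2) = 0.3596.
Layer 1: σ at base = K_a1 γ₁ h₁ = 21.24 kPa; P₁ = ½×21.24×4.1 = 43.54.
Layer 2: σ_v at top = γ₁h₁ = 69.70; σ_h top = K_a2×69.70 = 25.06; σ_h base = K_a2×(69.70+19.5×6.2) = 68.54.
P₂ = ½(25.06+68.54)×6.2 = 290.2. Total P_a = 43.54+290.2 = 333.7 kN/m.

334 kN/m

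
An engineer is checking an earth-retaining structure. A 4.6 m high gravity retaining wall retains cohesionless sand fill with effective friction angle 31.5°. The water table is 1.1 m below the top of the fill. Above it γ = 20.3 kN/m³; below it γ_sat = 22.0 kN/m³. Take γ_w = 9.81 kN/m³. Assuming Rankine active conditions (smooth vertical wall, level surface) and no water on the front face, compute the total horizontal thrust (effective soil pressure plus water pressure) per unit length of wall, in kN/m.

K_a = tan²(45° − φ/2) = 0.3136.
γ' = 22.0 − 9.81 = 12.19 kN/m³. Depth below WT = 3.5 m.
σ'_h at WT = K_a γ d_w = 7.003 kPa; at base = 7.003 + K_a γ' × 3.5 = 20.38 kPa.
P₁ (0–1.1 m) = ½×7.003×1.1 = 3.852. P₂ (1.1–4.6 m) = ½(7.003+20.38)×3.5 = 47.93.
P_w = ½ γ_w h₂² = 0.5×9.81×3.5² = 60.09. Total = 3.852+47.93+60.09 = 111.9 kN/m.

112 kN/m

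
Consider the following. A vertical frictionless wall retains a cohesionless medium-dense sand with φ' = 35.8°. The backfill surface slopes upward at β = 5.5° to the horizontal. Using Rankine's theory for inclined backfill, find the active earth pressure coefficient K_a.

K_a = cos β · (cos β − √(cos²β − cos²φ)) / (cos β + √(cos²β − cos²φ)).
cos β = 0.9954, cos φ = 0.8111, √(cos²β − cos²φ) = 0.5771.
K_a = 0.9954 × (0.9954 − 0.5771)/(0.9954 + 0.5771) = 0.2648.

0.265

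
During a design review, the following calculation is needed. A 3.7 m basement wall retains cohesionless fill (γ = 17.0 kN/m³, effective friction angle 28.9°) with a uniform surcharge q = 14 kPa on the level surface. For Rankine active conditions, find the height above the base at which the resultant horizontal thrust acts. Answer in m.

K_a = 0.3484.
Triangular part P₁ = ½K_aγH² = 40.54 at H/3 = 1.233 m; rectangular part P₂ = K_a q H = 18.05 at H/2 = 1.850 m.
ȳ = (P₁·1.233 + P₂·1.850)/(P₁+P₂) = 1.423 m.

1.42 m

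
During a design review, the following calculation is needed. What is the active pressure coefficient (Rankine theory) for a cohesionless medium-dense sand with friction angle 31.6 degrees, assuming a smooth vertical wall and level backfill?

K_a = (1 − sin φ)/(1 + sin φ) = (1 − sin 31.6°)/(1 + sin 31.6°) = 0.3123.

0.312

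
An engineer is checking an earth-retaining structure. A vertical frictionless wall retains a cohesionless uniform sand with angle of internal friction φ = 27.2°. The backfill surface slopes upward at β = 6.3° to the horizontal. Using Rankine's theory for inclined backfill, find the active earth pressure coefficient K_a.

0.380

K_a = cos β · (cos β − √(cos²β − cos²φ)) / (cos β + √(cos²β − cos²φ)).
cos β = 0.9940, cos φ = 0.8894, √(cos²β − cos²φ) = 0.4437.
K_a = 0.9940 × (0.9940 − 0.4437)/(0.9940 + 0.4437) = 0.3804.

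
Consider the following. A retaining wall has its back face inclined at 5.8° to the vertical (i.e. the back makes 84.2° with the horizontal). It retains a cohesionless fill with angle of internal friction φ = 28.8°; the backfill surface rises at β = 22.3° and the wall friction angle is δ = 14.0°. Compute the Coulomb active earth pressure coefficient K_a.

0.545

K_a = sin²(α+φ) / [sin²α · sin(α−δ) · (1 + √{sin(φ+δ)sin(φ−β) / (sin(α−δ)sin(α+β))})²].
With α = 84.2°, φ = 28.8°, δ = 14.0°, β = 22.3°: K_a = 0.5451.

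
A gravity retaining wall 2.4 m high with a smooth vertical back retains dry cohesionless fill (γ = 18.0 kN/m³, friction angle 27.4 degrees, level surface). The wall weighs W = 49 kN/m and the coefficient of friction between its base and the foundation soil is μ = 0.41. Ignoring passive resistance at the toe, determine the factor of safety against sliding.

1.05

K_a = tan²(45° − 27.4°/2) = 0.3697.
P_a = ½K_aγH² = 0.5×0.3697×18.0×2.4² = 19.16 kN/m, acting at H/3 = 0.8000 m above the base.
FS_sliding = μW / P_a = 0.41×49 / 19.16 = 1.048.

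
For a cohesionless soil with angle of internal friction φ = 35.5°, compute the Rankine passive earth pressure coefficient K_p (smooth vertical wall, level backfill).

K_p = (1 + sin φ)/(1 − sin φ) = tan²(45° + 35.5°/2) = 3.770.

3.77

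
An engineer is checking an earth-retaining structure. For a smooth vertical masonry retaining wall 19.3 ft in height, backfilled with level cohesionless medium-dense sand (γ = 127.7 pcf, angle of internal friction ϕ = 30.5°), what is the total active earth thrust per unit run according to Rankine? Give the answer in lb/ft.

7770 lb/ft

K_a = tan²(45° − φ/2) = 0.3267.
P_a = ½ K_a γ H² = 0.5 × 0.3267 × 127.7 × 19.3² = 7769 lb/ft.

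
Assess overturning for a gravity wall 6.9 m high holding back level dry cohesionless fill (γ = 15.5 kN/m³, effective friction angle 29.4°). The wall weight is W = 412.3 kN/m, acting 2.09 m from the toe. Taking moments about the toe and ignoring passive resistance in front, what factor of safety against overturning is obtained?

2.97

K_a = tan²(45° − 29.4°/2) = 0.3415.
P_a = ½K_aγH² = 0.5×0.3415×15.5×6.9² = 126.0 kN/m, acting at H/3 = 2.300 m above the base.
Overturning moment M_o = P_a × H/3 = 126.0 × 2.300 = 289.8.
Resisting moment M_r = W × 2.09 = 412.3 × 2.09 = 861.7.
FS_overturning = M_r/M_o = 861.7/289.8 = 2.974.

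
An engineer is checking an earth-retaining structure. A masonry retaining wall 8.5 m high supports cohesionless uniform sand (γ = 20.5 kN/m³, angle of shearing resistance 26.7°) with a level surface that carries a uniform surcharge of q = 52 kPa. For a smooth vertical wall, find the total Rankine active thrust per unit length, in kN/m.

449 kN/m

K_a = tan²(45° − φ/2) = 0.3800.
Soil triangle: ½ K_a γ H² = 0.5×0.3800×20.5×8.5² = 281.4 kN/m.
Surcharge rectangle: K_a q H = 0.3800×52×8.5 = 167.9 kN/m.
Total = 281.4 + 167.9 = 449.3 kN/m.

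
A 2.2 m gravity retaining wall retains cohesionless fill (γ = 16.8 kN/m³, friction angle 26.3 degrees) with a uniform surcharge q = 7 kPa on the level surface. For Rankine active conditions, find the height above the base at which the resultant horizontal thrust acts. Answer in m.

0.834 m

K_a = 0.3859.
Triangular part P₁ = ½K_aγH² = 15.69 at H/3 = 0.7333 m; rectangular part P₂ = K_a q H = 5.943 at H/2 = 1.100 m.
ȳ = (P₁·0.7333 + P₂·1.100)/(P₁+P₂) = 0.8341 m.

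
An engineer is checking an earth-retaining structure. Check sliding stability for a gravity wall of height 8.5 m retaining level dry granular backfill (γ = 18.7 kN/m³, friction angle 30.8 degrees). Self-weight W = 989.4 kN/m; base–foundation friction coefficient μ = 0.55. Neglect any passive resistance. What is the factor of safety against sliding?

K_a = tan²(45° − 30.8°/2) = 0.3227.
P_a = ½K_aγH² = 0.5×0.3227×18.7×8.5² = 218.0 kN/m, acting at H/3 = 2.833 m above the base.
FS_sliding = μW / P_a = 0.55×989.4 / 218.0 = 2.496.

2.50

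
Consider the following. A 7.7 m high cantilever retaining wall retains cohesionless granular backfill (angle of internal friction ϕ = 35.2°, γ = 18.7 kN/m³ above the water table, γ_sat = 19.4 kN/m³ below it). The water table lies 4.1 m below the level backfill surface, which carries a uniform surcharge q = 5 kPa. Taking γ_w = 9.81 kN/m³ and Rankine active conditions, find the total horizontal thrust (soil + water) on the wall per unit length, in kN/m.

K_a = tan²(45° − φ/2) = 0.2687.
γ' = 19.4 − 9.81 = 9.590 kN/m³. h₂ = H − d_w = 3.6 m.
σ'_h: at surface K_a·q = 1.343; at WT K_a(q+γd_w) = 21.94; at base K_a(q+γd_w+γ'h₂) = 31.22 kPa.
P₁ = ½(1.343+21.94)×4.1 = 47.74; P₂ = ½(21.94+31.22)×3.6 = 95.69; P_w = ½γ_w h₂² = 63.57.
Total = 47.74+95.69+63.57 = 207.0 kN/m.

207 kN/m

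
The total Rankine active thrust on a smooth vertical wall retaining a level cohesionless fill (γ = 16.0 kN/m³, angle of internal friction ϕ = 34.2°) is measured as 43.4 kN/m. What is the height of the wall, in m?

4.40 m

K_a = 0.2803. P_a = ½ K_a γ H² ⇒ H = √(2P_a/(K_a γ)).
H = √(2×43.4/(0.2803×16.0)) = 4.399 m.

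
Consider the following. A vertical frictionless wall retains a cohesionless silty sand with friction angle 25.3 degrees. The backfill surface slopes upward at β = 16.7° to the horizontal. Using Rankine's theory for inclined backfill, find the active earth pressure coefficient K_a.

0.482

K_a = cos β · (cos β − √(cos²β − cos²φ)) / (cos β + √(cos²β − cos²φ)).
cos β = 0.9578, cos φ = 0.9041, √(cos²β − cos²φ) = 0.3163.
K_a = 0.9578 × (0.9578 − 0.3163)/(0.9578 + 0.3163) = 0.4822.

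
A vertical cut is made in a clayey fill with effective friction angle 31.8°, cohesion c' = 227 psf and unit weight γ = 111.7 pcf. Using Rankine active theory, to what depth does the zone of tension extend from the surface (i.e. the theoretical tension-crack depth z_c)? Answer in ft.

7.30 ft

K_a = tan²(45° − 31.8°/2) = 0.3098; √K_a = 0.5566.
The active pressure is zero where K_a γ z = 2c√K_a, so z_c = 2c/(γ√K_a) = 2×227/(111.7×0.5566) = 7.302 ft.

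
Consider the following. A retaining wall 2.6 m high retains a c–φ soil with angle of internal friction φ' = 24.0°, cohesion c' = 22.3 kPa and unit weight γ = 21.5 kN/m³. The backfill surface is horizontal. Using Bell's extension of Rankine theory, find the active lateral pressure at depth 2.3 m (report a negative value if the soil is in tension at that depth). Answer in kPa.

-8.11 kPa

K_a = (1 − sin φ)/(1 + sin φ) = 0.4217.
σ_a = K_a γ z − 2c√K_a = 0.4217×21.5×2.3 − 2×22.3×0.6494 = -8.109 kPa.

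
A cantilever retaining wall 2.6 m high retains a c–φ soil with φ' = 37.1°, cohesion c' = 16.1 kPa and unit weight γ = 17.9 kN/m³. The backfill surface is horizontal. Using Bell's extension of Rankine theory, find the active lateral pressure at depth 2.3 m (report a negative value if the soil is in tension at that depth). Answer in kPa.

-5.83 kPa

K_a = (1 − sin φ)/(1 + sin φ) = 0.2475.
σ_a = K_a γ z − 2c√K_a = 0.2475×17.9×2.3 − 2×16.1×0.4975 = -5.830 kPa.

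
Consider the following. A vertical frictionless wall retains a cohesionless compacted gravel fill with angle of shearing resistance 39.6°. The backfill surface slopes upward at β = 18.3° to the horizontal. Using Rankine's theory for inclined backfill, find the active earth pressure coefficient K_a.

K_a = cos β · (cos β − √(cos²β − cos²φ)) / (cos β + √(cos²β − cos²φ)).
cos β = 0.9494, cos φ = 0.7705, √(cos²β − cos²φ) = 0.5547.
K_a = 0.9494 × (0.9494 − 0.5547)/(0.9494 + 0.5547) = 0.2491.

0.249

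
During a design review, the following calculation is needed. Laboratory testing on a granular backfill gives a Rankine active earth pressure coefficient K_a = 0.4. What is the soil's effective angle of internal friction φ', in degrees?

K_a = tan²(45° − φ/2) ⇒ 45° − φ/2 = arctan(√0.4) = 32.31°.
φ = 2(45° − 32.31°) = 25.38°.

25.4°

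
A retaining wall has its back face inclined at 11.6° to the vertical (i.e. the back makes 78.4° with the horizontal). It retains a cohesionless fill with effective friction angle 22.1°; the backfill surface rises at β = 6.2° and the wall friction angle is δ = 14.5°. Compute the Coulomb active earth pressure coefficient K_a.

K_a = sin²(α+φ) / [sin²α · sin(α−δ) · (1 + √{sin(φ+δ)sin(φ−β) / (sin(α−δ)sin(α+β))})²].
With α = 78.4°, φ = 22.1°, δ = 14.5°, β = 6.2°: K_a = 0.5506.

0.551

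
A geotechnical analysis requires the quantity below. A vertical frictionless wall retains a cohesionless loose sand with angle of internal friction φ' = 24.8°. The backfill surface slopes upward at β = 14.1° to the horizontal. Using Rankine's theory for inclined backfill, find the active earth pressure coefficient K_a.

K_a = cos β · (cos β − √(cos²β − cos²φ)) / (cos β + √(cos²β − cos²φ)).
cos β = 0.9699, cos φ = 0.9078, √(cos²β − cos²φ) = 0.3415.
K_a = 0.9699 × (0.9699 − 0.3415)/(0.9699 + 0.3415) = 0.4648.

0.465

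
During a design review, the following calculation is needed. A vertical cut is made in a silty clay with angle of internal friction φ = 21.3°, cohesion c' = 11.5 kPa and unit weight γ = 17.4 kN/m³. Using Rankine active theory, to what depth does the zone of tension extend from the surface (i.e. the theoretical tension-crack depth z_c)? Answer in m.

K_a = tan²(45° − 21.3°/2) = 0.4671; √K_a = 0.6834.
The active pressure is zero where K_a γ z = 2c√K_a, so z_c = 2c/(γ√K_a) = 2×11.5/(17.4×0.6834) = 1.934 m.

1.93 m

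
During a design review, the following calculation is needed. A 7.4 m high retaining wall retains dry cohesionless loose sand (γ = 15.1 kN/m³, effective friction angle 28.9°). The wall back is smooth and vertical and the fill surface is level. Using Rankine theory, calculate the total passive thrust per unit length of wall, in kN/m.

1190 kN/m

K_p = tan²(45° + φ/2) = 2.871.
P_p = ½ K_p γ H² = 0.5 × 2.871 × 15.1 × 7.4² = 1187 kN/m.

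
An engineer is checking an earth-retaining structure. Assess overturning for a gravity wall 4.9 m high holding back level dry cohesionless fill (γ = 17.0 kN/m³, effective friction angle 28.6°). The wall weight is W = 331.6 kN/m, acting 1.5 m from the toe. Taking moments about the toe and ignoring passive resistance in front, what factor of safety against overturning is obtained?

K_a = tan²(45° − 28.6°/2) = 0.3525.
P_a = ½K_aγH² = 0.5×0.3525×17.0×4.9² = 71.95 kN/m, acting at H/3 = 1.633 m above the base.
Overturning moment M_o = P_a × H/3 = 71.95 × 1.633 = 117.5.
Resisting moment M_r = W × 1.5 = 331.6 × 1.5 = 497.4.
FS_overturning = M_r/M_o = 497.4/117.5 = 4.233.

4.23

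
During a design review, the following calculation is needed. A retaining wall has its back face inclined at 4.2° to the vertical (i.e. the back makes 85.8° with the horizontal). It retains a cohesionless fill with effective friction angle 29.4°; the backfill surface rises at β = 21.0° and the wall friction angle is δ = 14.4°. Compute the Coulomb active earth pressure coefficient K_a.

0.488

K_a = sin²(α+φ) / [sin²α · sin(α−δ) · (1 + √{sin(φ+δ)sin(φ−β) / (sin(α−δ)sin(α+β))})²].
With α = 85.8°, φ = 29.4°, δ = 14.4°, β = 21.0°: K_a = 0.4882.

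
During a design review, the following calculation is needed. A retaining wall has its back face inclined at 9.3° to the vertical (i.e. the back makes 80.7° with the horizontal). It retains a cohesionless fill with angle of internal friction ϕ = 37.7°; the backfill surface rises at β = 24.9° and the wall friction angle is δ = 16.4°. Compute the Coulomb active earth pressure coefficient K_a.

0.417

K_a = sin²(α+φ) / [sin²α · sin(α−δ) · (1 + √{sin(φ+δ)sin(φ−β) / (sin(α−δ)sin(α+β))})²].
With α = 80.7°, φ = 37.7°, δ = 16.4°, β = 24.9°: K_a = 0.4167.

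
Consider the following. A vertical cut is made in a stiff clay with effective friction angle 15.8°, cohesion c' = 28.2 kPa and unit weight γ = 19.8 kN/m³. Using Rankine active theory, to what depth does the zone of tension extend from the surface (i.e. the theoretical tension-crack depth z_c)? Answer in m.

K_a = tan²(45° − 15.8°/2) = 0.5720; √K_a = 0.7563.
The active pressure is zero where K_a γ z = 2c√K_a, so z_c = 2c/(γ√K_a) = 2×28.2/(19.8×0.7563) = 3.766 m.

3.77 m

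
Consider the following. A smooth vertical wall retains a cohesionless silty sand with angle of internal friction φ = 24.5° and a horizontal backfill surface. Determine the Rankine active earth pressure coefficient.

K_a = tan²(45° − φ/2) = tan²(32.75°) = 0.4137.

0.414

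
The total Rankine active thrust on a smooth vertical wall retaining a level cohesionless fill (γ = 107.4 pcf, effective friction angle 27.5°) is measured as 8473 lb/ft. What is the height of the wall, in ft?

20.7 ft

K_a = 0.3682. P_a = ½ K_a γ H² ⇒ H = √(2P_a/(K_a γ)).
H = √(2×8473/(0.3682×107.4)) = 20.70 ft.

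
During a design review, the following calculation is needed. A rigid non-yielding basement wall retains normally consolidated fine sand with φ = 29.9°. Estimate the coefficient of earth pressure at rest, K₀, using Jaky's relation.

0.502

K₀ = 1 − sin φ' = 1 − sin 29.9° = 0.5015.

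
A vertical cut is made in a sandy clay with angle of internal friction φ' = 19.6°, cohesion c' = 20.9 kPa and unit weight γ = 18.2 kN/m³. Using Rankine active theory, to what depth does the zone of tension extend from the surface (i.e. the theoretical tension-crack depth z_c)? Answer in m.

K_a = tan²(45° − 19.6°/2) = 0.4976; √K_a = 0.7054.
The active pressure is zero where K_a γ z = 2c√K_a, so z_c = 2c/(γ√K_a) = 2×20.9/(18.2×0.7054) = 3.256 m.

3.26 m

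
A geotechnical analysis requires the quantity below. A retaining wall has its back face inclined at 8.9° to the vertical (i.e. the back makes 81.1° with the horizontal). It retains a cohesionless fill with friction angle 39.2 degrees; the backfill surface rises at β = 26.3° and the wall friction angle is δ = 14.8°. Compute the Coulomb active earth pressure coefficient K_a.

K_a = sin²(α+φ) / [sin²α · sin(α−δ) · (1 + √{sin(φ+δ)sin(φ−β) / (sin(α−δ)sin(α+β))})²].
With α = 81.1°, φ = 39.2°, δ = 14.8°, β = 26.3°: K_a = 0.3942.

0.394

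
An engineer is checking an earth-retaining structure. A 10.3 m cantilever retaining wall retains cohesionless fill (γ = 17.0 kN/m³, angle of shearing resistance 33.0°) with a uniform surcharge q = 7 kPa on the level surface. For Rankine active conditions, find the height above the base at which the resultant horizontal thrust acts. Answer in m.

K_a = 0.2948.
Triangular part P₁ = ½K_aγH² = 265.8 at H/3 = 3.433 m; rectangular part P₂ = K_a q H = 21.26 at H/2 = 5.150 m.
ȳ = (P₁·3.433 + P₂·5.150)/(P₁+P₂) = 3.560 m.

3.56 m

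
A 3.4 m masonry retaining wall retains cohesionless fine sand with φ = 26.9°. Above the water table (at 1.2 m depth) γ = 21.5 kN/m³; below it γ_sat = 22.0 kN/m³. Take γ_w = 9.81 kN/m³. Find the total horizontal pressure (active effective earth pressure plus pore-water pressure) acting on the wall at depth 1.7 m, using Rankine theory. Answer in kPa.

K_a = (1 − sin φ)/(1 + sin φ) = 0.3770.
γ' = 22.0 − 9.81 = 12.19 kN/m³.
Effective vertical stress at 1.7 m: σ'_v = 21.5×1.2 + 12.19×0.500 = 31.89 kPa.
σ'_h = K_a σ'_v = 0.3770 × 31.89 = 12.02 kPa; u = γ_w × 0.500 = 4.905 kPa.
Total σ_h = 12.02 + 4.905 = 16.93 kPa.

16.9 kPa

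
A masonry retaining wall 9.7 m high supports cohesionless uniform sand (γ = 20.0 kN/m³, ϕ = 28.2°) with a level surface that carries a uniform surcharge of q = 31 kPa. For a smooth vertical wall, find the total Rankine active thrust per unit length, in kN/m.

445 kN/m

K_a = tan²(45° − φ/2) = 0.3582.
Soil triangle: ½ K_a γ H² = 0.5×0.3582×20.0×9.7² = 337.0 kN/m.
Surcharge rectangle: K_a q H = 0.3582×31×9.7 = 107.7 kN/m.
Total = 337.0 + 107.7 = 444.7 kN/m.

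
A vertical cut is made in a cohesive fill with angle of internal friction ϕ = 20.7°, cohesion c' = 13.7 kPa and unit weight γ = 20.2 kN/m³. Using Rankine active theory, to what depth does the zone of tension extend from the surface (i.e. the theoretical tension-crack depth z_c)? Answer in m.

K_a = tan²(45° − 20.7°/2) = 0.4777; √K_a = 0.6911.
The active pressure is zero where K_a γ z = 2c√K_a, so z_c = 2c/(γ√K_a) = 2×13.7/(20.2×0.6911) = 1.963 m.

1.96 m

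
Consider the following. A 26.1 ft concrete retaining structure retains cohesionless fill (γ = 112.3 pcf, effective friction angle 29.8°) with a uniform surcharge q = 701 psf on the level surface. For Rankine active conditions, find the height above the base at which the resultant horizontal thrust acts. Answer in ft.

K_a = 0.3360.
Triangular part P₁ = ½K_aγH² = 12850 at H/3 = 8.700 ft; rectangular part P₂ = K_a q H = 6148 at H/2 = 13.05 ft.
ȳ = (P₁·8.700 + P₂·13.05)/(P₁+P₂) = 10.11 ft.

10.1 ft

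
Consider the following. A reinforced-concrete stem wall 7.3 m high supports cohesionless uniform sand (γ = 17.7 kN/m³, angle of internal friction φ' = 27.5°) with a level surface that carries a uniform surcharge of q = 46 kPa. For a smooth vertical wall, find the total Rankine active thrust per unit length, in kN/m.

K_a = tan²(45° − φ/2) = 0.3682.
Soil triangle: ½ K_a γ H² = 0.5×0.3682×17.7×7.3² = 173.7 kN/m.
Surcharge rectangle: K_a q H = 0.3682×46×7.3 = 123.6 kN/m.
Total = 173.7 + 123.6 = 297.3 kN/m.

297 kN/m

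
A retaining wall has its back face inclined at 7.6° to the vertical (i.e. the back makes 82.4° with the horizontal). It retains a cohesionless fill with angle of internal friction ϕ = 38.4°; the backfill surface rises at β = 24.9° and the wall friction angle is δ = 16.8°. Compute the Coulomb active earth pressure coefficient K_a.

0.382

K_a = sin²(α+φ) / [sin²α · sin(α−δ) · (1 + √{sin(φ+δ)sin(φ−β) / (sin(α−δ)sin(α+β))})²].
With α = 82.4°, φ = 38.4°, δ = 16.8°, β = 24.9°: K_a = 0.3818.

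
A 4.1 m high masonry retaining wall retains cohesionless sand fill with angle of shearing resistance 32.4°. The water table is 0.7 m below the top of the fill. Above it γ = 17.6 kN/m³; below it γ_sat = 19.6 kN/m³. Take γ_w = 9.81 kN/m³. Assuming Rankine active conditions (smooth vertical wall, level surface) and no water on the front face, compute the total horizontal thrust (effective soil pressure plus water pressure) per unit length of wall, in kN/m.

K_a = tan²(45° − φ/2) = 0.3022.
γ' = 19.6 − 9.81 = 9.790 kN/m³. Depth below WT = 3.4 m.
σ'_h at WT = K_a γ d_w = 3.723 kPa; at base = 3.723 + K_a γ' × 3.4 = 13.78 kPa.
P₁ (0–0.7 m) = ½×3.723×0.7 = 1.303. P₂ (0.7–4.1 m) = ½(3.723+13.78)×3.4 = 29.76.
P_w = ½ γ_w h₂² = 0.5×9.81×3.4² = 56.70. Total = 1.303+29.76+56.70 = 87.77 kN/m.

87.8 kN/m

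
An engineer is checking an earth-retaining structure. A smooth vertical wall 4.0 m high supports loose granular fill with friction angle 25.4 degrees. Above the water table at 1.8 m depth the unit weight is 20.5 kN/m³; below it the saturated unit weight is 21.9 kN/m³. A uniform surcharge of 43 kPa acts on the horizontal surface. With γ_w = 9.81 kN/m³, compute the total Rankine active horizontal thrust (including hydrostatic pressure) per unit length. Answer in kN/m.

150 kN/m

K_a = tan²(45° − φ/2) = 0.3996.
γ' = 21.9 − 9.81 = 12.09 kN/m³. h₂ = H − d_w = 2.2 m.
σ'_h: at surface K_a·q = 17.18; at WT K_a(q+γd_w) = 31.93; at base K_a(q+γd_w+γ'h₂) = 42.56 kPa.
P₁ = ½(17.18+31.93)×1.8 = 44.20; P₂ = ½(31.93+42.56)×2.2 = 81.94; P_w = ½γ_w h₂² = 23.74.
Total = 44.20+81.94+23.74 = 149.9 kN/m.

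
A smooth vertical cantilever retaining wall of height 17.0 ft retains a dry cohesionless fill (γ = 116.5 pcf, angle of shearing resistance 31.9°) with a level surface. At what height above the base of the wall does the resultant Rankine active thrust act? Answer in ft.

K_a = 0.3085.
The pressure distribution is triangular, so the resultant acts at H/3 above the base = 17.0/3 = 5.667 ft.

5.67 ft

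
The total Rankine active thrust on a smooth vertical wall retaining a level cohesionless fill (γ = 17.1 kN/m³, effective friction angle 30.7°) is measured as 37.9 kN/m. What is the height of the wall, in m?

3.70 m

K_a = 0.3240. P_a = ½ K_a γ H² ⇒ H = √(2P_a/(K_a γ)).
H = √(2×37.9/(0.3240×17.1)) = 3.699 m.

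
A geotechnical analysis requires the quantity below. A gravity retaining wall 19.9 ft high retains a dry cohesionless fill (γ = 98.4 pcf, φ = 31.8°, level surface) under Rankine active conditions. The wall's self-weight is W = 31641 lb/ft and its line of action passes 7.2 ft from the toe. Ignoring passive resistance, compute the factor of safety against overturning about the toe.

K_a = tan²(45° − 31.8°/2) = 0.3098.
P_a = ½K_aγH² = 0.5×0.3098×98.4×19.9² = 6036 lb/ft, acting at H/3 = 6.633 ft above the base.
Overturning moment M_o = P_a × H/3 = 6036 × 6.633 = 40040.
Resisting moment M_r = W × 7.2 = 31641 × 7.2 = 227800.
FS_overturning = M_r/M_o = 227800/40040 = 5.690.

5.69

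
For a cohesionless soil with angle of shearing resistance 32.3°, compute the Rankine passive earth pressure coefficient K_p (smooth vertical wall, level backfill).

3.30

K_p = (1 + sin φ)/(1 − sin φ) = tan²(45° + 32.3°/2) = 3.295.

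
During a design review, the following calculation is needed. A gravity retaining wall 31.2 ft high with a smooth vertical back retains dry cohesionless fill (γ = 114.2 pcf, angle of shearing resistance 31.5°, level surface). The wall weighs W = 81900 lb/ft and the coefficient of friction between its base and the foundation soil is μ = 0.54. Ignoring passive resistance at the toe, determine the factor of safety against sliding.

K_a = tan²(45° − 31.5°/2) = 0.3136.
P_a = ½K_aγH² = 0.5×0.3136×114.2×31.2² = 17430 lb/ft, acting at H/3 = 10.40 ft above the base.
FS_sliding = μW / P_a = 0.54×81900 / 17430 = 2.537.

2.54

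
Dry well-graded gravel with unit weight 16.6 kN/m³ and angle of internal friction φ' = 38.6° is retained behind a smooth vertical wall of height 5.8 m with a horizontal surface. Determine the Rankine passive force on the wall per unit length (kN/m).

K_p = tan²(45° + φ/2) = 4.317.
P_p = ½ K_p γ H² = 0.5 × 4.317 × 16.6 × 5.8² = 1205 kN/m.

1210 kN/m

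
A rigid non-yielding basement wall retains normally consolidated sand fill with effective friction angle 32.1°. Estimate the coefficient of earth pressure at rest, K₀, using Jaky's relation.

0.469

K₀ = 1 − sin φ' = 1 − sin 32.1° = 0.4686.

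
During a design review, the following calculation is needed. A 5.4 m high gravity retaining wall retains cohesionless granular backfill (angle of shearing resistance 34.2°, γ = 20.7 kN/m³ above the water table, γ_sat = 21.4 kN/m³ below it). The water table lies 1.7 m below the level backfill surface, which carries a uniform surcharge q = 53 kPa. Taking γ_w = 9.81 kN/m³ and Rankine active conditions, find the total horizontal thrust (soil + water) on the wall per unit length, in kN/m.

215 kN/m

K_a = tan²(45° − φ/2) = 0.2803.
γ' = 21.4 − 9.81 = 11.59 kN/m³. h₂ = H − d_w = 3.7 m.
σ'_h: at surface K_a·q = 14.86; at WT K_a(q+γd_w) = 24.72; at base K_a(q+γd_w+γ'h₂) = 36.75 kPa.
P₁ = ½(14.86+24.72)×1.7 = 33.64; P₂ = ½(24.72+36.75)×3.7 = 113.7; P_w = ½γ_w h₂² = 67.15.
Total = 33.64+113.7+67.15 = 214.5 kN/m.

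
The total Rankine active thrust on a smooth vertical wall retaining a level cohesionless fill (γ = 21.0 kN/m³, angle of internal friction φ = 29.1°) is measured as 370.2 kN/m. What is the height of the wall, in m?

10.1 m

K_a = 0.3456. P_a = ½ K_a γ H² ⇒ H = √(2P_a/(K_a γ)).
H = √(2×370.2/(0.3456×21.0)) = 10.10 m.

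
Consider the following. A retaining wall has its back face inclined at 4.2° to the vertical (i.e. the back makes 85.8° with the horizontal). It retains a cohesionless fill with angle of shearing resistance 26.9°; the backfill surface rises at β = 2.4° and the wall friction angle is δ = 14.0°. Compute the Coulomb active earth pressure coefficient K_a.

0.382

K_a = sin²(α+φ) / [sin²α · sin(α−δ) · (1 + √{sin(φ+δ)sin(φ−β) / (sin(α−δ)sin(α+β))})²].
With α = 85.8°, φ = 26.9°, δ = 14.0°, β = 2.4°: K_a = 0.3824.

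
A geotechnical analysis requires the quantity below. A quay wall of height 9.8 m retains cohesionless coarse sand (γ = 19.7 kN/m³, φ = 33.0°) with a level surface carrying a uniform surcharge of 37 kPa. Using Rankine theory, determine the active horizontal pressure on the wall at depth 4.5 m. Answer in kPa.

K_a = (1 − sin φ)/(1 + sin φ) = 0.2948.
σ_v = γz + q = 19.7 × 4.5 + 37 = 125.6 kPa.
σ_h = K_a σ_v = 0.2948 × 125.6 = 37.04 kPa.

37.0 kPa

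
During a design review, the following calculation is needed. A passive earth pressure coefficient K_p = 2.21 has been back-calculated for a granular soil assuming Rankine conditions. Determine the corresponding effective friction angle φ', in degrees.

22.1°

K_p = (1+sin φ)/(1−sin φ) ⇒ sin φ = (K_p − 1)/(K_p + 1) = 0.3769.
φ = arcsin(0.3769) = 22.14°.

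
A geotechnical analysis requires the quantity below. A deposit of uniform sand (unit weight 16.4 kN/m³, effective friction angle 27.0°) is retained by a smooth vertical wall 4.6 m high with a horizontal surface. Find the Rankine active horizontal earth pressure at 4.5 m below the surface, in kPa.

27.7 kPa

K_a = (1 − sin φ)/(1 + sin φ) = 0.3755.
σ_h = K_a γ z = 0.3755 × 16.4 × 4.5 = 27.71 kPa.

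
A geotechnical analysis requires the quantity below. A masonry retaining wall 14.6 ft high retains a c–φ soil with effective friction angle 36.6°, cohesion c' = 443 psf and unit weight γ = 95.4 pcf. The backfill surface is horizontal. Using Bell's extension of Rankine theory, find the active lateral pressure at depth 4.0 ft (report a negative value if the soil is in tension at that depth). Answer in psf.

-349 psf

K_a = (1 − sin φ)/(1 + sin φ) = 0.2530.
σ_a = K_a γ z − 2c√K_a = 0.2530×95.4×4.0 − 2×443×0.5029 = -349.1 psf.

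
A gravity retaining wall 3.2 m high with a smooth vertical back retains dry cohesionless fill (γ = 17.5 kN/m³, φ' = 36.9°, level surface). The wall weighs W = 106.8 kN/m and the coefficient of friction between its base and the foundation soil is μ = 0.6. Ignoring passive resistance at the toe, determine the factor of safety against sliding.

2.86

K_a = tan²(45° − 36.9°/2) = 0.2497.
P_a = ½K_aγH² = 0.5×0.2497×17.5×3.2² = 22.37 kN/m, acting at H/3 = 1.067 m above the base.
FS_sliding = μW / P_a = 0.6×106.8 / 22.37 = 2.864.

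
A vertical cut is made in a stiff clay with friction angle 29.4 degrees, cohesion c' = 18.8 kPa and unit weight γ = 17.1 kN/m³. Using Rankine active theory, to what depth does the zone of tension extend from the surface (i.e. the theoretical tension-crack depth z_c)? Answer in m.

K_a = tan²(45° − 29.4°/2) = 0.3415; √K_a = 0.5844.
The active pressure is zero where K_a γ z = 2c√K_a, so z_c = 2c/(γ√K_a) = 2×18.8/(17.1×0.5844) = 3.763 m.

3.76 m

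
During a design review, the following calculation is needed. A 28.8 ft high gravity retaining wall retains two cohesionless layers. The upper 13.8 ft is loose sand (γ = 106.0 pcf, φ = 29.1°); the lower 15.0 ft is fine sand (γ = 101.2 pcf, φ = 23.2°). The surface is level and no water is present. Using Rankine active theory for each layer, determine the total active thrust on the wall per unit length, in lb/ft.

K_a1 = tan²(45°−29.1°/2) = 0.3456; K_a2 = tan²(45°−23.2°/2) = 0.4348.
Layer 1: σ at base = K_a1 γ₁ h₁ = 505.5 psf; P₁ = ½×505.5×13.8 = 3488.
Layer 2: σ_v at top = γ₁h₁ = 1463; σ_h top = K_a2×1463 = 636.0; σ_h base = K_a2×(1463+101.2×15.0) = 1296.
P₂ = ½(636.0+1296)×15.0 = 14490. Total P_a = 3488+14490 = 17980 lb/ft.

18000 lb/ft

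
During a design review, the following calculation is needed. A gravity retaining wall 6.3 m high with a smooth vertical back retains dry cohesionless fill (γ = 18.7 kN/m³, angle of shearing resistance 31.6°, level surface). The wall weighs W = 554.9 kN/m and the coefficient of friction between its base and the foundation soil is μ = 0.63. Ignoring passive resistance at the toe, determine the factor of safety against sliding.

K_a = tan²(45° − 31.6°/2) = 0.3123.
P_a = ½K_aγH² = 0.5×0.3123×18.7×6.3² = 115.9 kN/m, acting at H/3 = 2.100 m above the base.
FS_sliding = μW / P_a = 0.63×554.9 / 115.9 = 3.016.

3.02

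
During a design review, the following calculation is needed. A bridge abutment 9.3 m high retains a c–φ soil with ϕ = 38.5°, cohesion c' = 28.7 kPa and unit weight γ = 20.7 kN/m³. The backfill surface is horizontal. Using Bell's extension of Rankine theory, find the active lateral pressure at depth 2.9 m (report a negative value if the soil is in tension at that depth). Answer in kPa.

-13.7 kPa

K_a = (1 − sin φ)/(1 + sin φ) = 0.2327.
σ_a = K_a γ z − 2c√K_a = 0.2327×20.7×2.9 − 2×28.7×0.4823 = -13.72 kPa.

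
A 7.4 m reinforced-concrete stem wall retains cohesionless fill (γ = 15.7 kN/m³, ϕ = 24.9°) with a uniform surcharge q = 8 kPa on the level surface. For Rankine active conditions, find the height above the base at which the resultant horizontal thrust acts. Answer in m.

K_a = 0.4074.
Triangular part P₁ = ½K_aγH² = 175.1 at H/3 = 2.467 m; rectangular part P₂ = K_a q H = 24.12 at H/2 = 3.700 m.
ȳ = (P₁·2.467 + P₂·3.700)/(P₁+P₂) = 2.616 m.

2.62 m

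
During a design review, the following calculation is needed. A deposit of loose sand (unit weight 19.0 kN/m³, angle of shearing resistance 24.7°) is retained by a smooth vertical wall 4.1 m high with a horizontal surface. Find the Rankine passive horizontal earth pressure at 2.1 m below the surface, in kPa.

K_p = (1 + sin φ)/(1 − sin φ) = 2.436.
σ_h = K_p γ z = 2.436 × 19.0 × 2.1 = 97.18 kPa.

97.2 kPa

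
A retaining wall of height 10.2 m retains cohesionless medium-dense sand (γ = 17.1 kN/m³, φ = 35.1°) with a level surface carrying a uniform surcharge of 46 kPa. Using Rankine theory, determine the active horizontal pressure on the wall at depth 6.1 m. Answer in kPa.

40.6 kPa

K_a = (1 − sin φ)/(1 + sin φ) = 0.2698.
σ_v = γz + q = 17.1 × 6.1 + 46 = 150.3 kPa.
σ_h = K_a σ_v = 0.2698 × 150.3 = 40.56 kPa.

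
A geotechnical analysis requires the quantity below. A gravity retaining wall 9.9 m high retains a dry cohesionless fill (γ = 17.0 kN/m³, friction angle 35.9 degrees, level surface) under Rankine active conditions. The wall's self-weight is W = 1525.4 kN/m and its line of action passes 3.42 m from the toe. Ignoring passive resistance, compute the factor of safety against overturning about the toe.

K_a = tan²(45° − 35.9°/2) = 0.2607.
P_a = ½K_aγH² = 0.5×0.2607×17.0×9.9² = 217.2 kN/m, acting at H/3 = 3.300 m above the base.
Overturning moment M_o = P_a × H/3 = 217.2 × 3.300 = 716.8.
Resisting moment M_r = W × 3.42 = 1525.4 × 3.42 = 5217.
FS_overturning = M_r/M_o = 5217/716.8 = 7.278.

7.28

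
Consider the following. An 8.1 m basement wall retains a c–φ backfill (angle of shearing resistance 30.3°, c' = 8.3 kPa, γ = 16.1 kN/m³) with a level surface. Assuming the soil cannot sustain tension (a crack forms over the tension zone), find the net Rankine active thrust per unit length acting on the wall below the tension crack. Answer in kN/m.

105 kN/m

K_a = 0.3293; √K_a = 0.5739.
Tension-crack depth z_c = 2c/(γ√K_a) = 2×8.3/(16.1×0.5739) = 1.797 m.
σ_a at base = K_a γ H − 2c√K_a = 0.3293×16.1×8.1 − 2×8.3×0.5739 = 33.42 kPa.
P_a = ½ × 33.42 × (H − z_c) = 0.5×33.42×6.303 = 105.3 kN/m.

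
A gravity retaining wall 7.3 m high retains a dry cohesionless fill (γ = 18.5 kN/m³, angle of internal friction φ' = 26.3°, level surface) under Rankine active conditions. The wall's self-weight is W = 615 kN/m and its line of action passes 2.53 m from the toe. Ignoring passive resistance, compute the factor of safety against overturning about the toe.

3.36

K_a = tan²(45° − 26.3°/2) = 0.3859.
P_a = ½K_aγH² = 0.5×0.3859×18.5×7.3² = 190.2 kN/m, acting at H/3 = 2.433 m above the base.
Overturning moment M_o = P_a × H/3 = 190.2 × 2.433 = 462.9.
Resisting moment M_r = W × 2.53 = 615 × 2.53 = 1556.
FS_overturning = M_r/M_o = 1556/462.9 = 3.361.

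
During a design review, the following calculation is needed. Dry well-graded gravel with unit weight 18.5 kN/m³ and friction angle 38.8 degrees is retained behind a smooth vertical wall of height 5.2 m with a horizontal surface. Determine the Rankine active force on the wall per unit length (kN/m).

57.4 kN/m

K_a = tan²(45° − φ/2) = 0.2296.
P_a = ½ K_a γ H² = 0.5 × 0.2296 × 18.5 × 5.2² = 57.42 kN/m.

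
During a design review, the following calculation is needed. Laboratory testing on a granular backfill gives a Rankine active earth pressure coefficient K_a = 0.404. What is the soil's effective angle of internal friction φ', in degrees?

K_a = tan²(45° − φ/2) ⇒ 45° − φ/2 = arctan(√0.404) = 32.44°.
φ = 2(45° − 32.44°) = 25.12°.

25.1°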